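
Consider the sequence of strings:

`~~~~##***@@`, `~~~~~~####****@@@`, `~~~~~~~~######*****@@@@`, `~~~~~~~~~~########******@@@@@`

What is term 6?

~~~~~~~~~~~~~~############********@@@@@@@

Reading off run lengths: ~ runs 4, 6, 8, 10; # runs 2, 4, 6, 8; * runs 3, 4, 5, 6; @ runs 2, 3, 4, 5 — each is linear in n (n = 1, 2, …).
For term 6, n = 6, so the run lengths are 14, 12, 8, 7.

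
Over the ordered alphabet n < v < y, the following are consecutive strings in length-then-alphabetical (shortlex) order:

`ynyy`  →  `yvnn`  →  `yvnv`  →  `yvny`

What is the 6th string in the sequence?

Continuing the enumeration 2 steps past yvny: yvny → yvvn → (answer).

yvvv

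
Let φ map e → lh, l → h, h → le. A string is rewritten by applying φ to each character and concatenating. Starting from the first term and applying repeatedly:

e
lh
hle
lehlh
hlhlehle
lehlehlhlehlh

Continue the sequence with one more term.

hlhlehlhlehlehlhlehle

φ(lehlehlhlehlh) expands symbol-by-symbol to h lh le h lh le h le h lh le h le; joining the 13 pieces gives the next term.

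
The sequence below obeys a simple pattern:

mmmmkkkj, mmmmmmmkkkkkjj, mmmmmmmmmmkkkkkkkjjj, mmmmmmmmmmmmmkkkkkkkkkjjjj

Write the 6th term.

Term n consists of 3n+1 m's, followed by 2n+1 k's, followed by n j's (n = 1, 2, …).
Setting n = 6 gives 19, 13, 6 characters in each block.

mmmmmmmmmmmmmmmmmmmkkkkkkkkkkkkkjjjjjj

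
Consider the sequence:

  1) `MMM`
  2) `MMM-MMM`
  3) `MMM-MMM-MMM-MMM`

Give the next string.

Each string is two copies of the previous one joined by '-'.
So the next term is two copies of MMM-MMM-MMM-MMM with '-' between the halves.

MMM-MMM-MMM-MMM-MMM-MMM-MMM-MMM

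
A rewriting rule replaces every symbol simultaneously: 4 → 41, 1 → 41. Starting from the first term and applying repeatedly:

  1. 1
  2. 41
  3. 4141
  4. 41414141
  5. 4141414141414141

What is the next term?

41414141414141414141414141414141

φ(4141414141414141) expands symbol-by-symbol to 41 41 41 41 41 41 41 41 41 41 41 41 41 41 41 41; joining the 16 pieces gives the next term.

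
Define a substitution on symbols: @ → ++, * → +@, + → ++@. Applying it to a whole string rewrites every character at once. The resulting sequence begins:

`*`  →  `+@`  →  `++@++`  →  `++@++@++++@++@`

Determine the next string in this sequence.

Rewriting the 14 symbols of ++@++@++++@++@ one by one yields ++@ ++@ ++ ++@ ++@ ++ ++@ ++@ ++@ ++@ ++ ++@ ++@ ++; concatenated:

++@++@++++@++@++++@++@++@++@++++@++@++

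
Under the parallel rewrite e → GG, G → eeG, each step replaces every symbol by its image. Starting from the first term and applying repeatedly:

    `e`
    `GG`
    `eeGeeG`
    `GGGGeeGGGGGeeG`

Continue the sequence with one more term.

Applying the rule to each of the 14 symbols of GGGGeeGGGGGeeG gives the pieces eeG eeG eeG eeG GG GG eeG eeG eeG eeG eeG GG GG eeG, which concatenate to the answer.

eeGeeGeeGeeGGGGGeeGeeGeeGeeGeeGGGGGeeG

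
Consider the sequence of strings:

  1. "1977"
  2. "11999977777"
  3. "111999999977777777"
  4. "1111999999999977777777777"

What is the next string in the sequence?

The n-th term is n 1's then 3n-2 9's then 3n-1 7's (n = 1, 2, …).
At n = 5 the blocks have lengths 5, 13, 14.

11111999999999999977777777777777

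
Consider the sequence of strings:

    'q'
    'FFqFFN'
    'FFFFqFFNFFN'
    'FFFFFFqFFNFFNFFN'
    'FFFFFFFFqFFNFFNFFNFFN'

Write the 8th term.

Every step adds FF to the front and FFN to the end of the previous string.
From FFFFFFFFqFFNFFNFFNFFN, 3 further steps: FFFFFFFFqFFNFFNFFNFFN → FFFFFFFFFFqFFNFFNFFNFFNFFN → FFFFFFFFFFFFqFFNFFNFFNFFNFFNFFN → (answer).

FFFFFFFFFFFFFFqFFNFFNFFNFFNFFNFFNFFN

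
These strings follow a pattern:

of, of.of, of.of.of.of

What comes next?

Every step duplicates the string with '.' between the halves.
One more doubling of of.of.of.of gives the answer.

of.of.of.of.of.of.of.of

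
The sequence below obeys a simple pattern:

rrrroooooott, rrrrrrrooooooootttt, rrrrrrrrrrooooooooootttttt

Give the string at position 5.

Term n consists of 3n-2 r's, followed by 2n+2 o's, followed by 2n-2 t's, where the shown terms are n = 2, 3, 4.
At n = 6 the blocks have lengths 16, 14, 10.

rrrrrrrrrrrrrrrrooooooooooooootttttttttt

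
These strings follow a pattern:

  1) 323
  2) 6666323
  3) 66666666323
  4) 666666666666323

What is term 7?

The strings grow by a fixed prefix 6666 each time.
From 666666666666323, 3 further steps: 666666666666323 → 6666666666666666323 → 66666666666666666666323 → (answer).

666666666666666666666666323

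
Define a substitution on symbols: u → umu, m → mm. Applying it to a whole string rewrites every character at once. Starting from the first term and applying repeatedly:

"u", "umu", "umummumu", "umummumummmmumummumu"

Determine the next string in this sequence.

Rewriting the 20 symbols of umummumummmmumummumu one by one yields umu mm umu mm mm umu mm umu mm mm mm mm umu mm umu mm mm umu mm umu; concatenated:

umummumummmmumummumummmmmmmmumummumummmmumummumu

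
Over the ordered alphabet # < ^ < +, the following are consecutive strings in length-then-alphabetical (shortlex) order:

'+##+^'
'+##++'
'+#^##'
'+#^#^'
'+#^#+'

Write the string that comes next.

Treat +#^#+ as a base-3 numeral over the given alphabet and add one, carrying through any trailing +'s.

+#^^#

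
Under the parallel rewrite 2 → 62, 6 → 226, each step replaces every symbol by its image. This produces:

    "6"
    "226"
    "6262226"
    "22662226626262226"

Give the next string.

62622262266262622262266222662226626262226

Applying the rule to each of the 17 symbols of 22662226626262226 gives the pieces 62 62 226 226 62 62 62 226 226 62 226 62 226 62 62 62 226, which concatenate to the answer.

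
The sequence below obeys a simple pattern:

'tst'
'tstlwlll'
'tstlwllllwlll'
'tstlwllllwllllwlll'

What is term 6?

tstlwllllwllllwllllwllllwlll

The strings grow by a fixed suffix lwlll each time.
From tstlwllllwllllwlll, 2 further steps: tstlwllllwllllwlll → tstlwllllwllllwllllwlll → (answer).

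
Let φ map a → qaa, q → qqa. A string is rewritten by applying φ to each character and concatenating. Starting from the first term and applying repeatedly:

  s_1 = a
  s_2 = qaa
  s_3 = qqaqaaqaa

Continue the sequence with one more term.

Rewriting each symbol of qqaqaaqaa: q→qqa, q→qqa, a→qaa, q→qqa, a→qaa, a→qaa, q→qqa, a→qaa, a→qaa, which concatenates to qqa qqa qaa qqa qaa qaa qqa qaa qaa.

qqaqqaqaaqqaqaaqaaqqaqaaqaa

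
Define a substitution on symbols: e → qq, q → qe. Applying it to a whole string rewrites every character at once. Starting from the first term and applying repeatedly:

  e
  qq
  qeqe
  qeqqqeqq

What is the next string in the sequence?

qeqqqeqeqeqqqeqe

Expanding qeqqqeqq: q→qe, e→qq, q→qe, q→qe, q→qe, e→qq, q→qe, q→qe. Concatenated: qe qq qe qe qe qq qe qe.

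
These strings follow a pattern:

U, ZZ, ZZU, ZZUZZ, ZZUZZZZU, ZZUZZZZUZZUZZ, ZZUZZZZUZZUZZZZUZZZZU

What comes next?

From term 3 onward, concatenate the last term with the second-to-last: ZZ·U = ZZU, ZZU·ZZ = ZZUZZ, …
The next term joins ZZUZZZZUZZUZZZZUZZZZU and ZZUZZZZUZZUZZ.

ZZUZZZZUZZUZZZZUZZZZUZZUZZZZUZZUZZ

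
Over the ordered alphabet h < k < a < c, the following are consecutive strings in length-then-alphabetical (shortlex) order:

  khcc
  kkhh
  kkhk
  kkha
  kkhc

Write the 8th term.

kkka

Stepping forward 3 times from kkhc: kkhc → kkkh → kkkk, then the target.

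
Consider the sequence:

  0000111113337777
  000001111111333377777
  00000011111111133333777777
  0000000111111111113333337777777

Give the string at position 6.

00000000011111111111111133333333777777777

Each string has the form 0^{n+3} 1^{2n+3} 3^{n+2} 7^{n+3} (n = 1, 2, …).
At n = 6 the blocks have lengths 9, 15, 8, 9.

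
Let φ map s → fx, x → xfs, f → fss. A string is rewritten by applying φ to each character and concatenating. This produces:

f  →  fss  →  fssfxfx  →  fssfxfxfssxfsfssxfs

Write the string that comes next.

Replace each of the 19 characters of fssfxfxfssxfsfssxfs in place — fss fx fx fss xfs fss xfs fss fx fx xfs fss fx fss fx fx xfs fss fx — and concatenate.

fssfxfxfssxfsfssxfsfssfxfxxfsfssfxfssfxfxxfsfssfx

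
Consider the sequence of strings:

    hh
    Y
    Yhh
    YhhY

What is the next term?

Each term (from the third on) is the previous term followed by the one before it: term 3 = Y·hh = Yhh.
So term 5 is YhhY·Yhh.

YhhYYhh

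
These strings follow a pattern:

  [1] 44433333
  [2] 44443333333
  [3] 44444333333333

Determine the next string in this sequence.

Reading off run lengths: 4 runs 3, 4, 5; 3 runs 5, 7, 9 — each is linear in n, where the shown terms are n = 3, 4, 5.
At n = 6 the blocks have lengths 6, 11.

44444433333333333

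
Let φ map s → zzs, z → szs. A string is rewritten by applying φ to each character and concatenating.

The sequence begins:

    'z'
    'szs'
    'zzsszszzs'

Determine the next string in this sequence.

Expanding zzsszszzs: z→szs, z→szs, s→zzs, s→zzs, z→szs, s→zzs, z→szs, z→szs, s→zzs. Concatenated: szs szs zzs zzs szs zzs szs szs zzs.

szsszszzszzsszszzsszsszszzs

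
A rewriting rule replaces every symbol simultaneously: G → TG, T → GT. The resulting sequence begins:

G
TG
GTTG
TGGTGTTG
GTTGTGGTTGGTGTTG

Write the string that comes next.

Rewriting the 16 symbols of GTTGTGGTTGGTGTTG one by one yields TG GT GT TG GT TG TG GT GT TG TG GT TG GT GT TG; concatenated:

TGGTGTTGGTTGTGGTGTTGTGGTTGGTGTTG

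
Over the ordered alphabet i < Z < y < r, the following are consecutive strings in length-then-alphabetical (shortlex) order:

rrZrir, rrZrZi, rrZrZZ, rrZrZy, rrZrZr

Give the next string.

rrZryi

The successor of rrZrZr increments the rightmost position that isn't already r and resets every position after it to i.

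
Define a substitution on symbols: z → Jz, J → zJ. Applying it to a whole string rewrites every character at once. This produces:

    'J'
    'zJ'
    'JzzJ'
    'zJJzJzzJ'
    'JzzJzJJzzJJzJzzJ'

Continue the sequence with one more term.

Rewriting the 16 symbols of JzzJzJJzzJJzJzzJ one by one yields zJ Jz Jz zJ Jz zJ zJ Jz Jz zJ zJ Jz zJ Jz Jz zJ; concatenated:

zJJzJzzJJzzJzJJzJzzJzJJzzJJzJzzJ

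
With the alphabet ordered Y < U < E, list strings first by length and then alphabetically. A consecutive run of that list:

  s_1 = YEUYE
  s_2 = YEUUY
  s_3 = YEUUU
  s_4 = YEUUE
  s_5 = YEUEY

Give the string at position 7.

Stepping forward 2 times from YEUEY: YEUEY → YEUEU, then the target.

YEUEE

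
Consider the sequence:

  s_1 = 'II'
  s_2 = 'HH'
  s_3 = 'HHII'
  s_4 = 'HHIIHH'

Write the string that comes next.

HHIIHHHHII

From term 3 onward, concatenate the last term with the second-to-last: HH·II = HHII, HHII·HH = HHIIHH, …
So term 5 is HHIIHH·HHII.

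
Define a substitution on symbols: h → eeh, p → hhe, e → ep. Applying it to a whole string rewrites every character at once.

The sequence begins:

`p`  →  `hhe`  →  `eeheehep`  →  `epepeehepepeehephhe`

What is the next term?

Rewriting the 19 symbols of epepeehepepeehephhe one by one yields ep hhe ep hhe ep ep eeh ep hhe ep hhe ep ep eeh ep hhe eeh eeh ep; concatenated:

ephheephheepepeehephheephheepepeehephheeeheehep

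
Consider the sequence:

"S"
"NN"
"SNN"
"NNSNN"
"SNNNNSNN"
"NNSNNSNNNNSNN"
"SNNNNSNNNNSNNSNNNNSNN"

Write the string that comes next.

From term 3 onward, concatenate the second-to-last term with the last: S·NN = SNN, NN·SNN = NNSNN, …
The next term joins NNSNNSNNNNSNN and SNNNNSNNNNSNNSNNNNSNN.

NNSNNSNNNNSNNSNNNNSNNNNSNNSNNNNSNN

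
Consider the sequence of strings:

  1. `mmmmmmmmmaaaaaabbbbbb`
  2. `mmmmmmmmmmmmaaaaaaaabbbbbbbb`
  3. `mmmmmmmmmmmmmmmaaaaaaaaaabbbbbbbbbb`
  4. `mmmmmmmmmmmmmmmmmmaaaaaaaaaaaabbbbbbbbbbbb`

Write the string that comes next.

mmmmmmmmmmmmmmmmmmmmmaaaaaaaaaaaaaabbbbbbbbbbbbbb

Each string has the form m^{3n} a^{2n} b^{2n}, where the shown terms are n = 3, 4, 5, 6.
Setting n = 7 gives 21, 14, 14 characters in each block.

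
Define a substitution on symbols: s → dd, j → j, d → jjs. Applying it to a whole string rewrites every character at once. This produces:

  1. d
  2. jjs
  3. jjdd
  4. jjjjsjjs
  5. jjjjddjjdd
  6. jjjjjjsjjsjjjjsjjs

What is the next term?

Rewriting the 18 symbols of jjjjjjsjjsjjjjsjjs one by one yields j j j j j j dd j j dd j j j j dd j j dd; concatenated:

jjjjjjddjjddjjjjddjjdd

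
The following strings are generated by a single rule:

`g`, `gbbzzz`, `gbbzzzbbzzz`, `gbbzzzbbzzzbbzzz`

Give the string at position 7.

gbbzzzbbzzzbbzzzbbzzzbbzzzbbzzz

Every step adds bbzzz to the end: s(k+1) = s(k)·bbzzz.
From gbbzzzbbzzzbbzzz, 3 further steps: gbbzzzbbzzzbbzzz → gbbzzzbbzzzbbzzzbbzzz → gbbzzzbbzzzbbzzzbbzzzbbzzz → (answer).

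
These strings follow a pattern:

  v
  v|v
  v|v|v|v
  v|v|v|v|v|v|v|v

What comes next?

s(k+1) = s(k)·|·s(k) — each term doubles the last with '|' between the halves.
Doubling v|v|v|v|v|v|v|v with '|' between the halves:

v|v|v|v|v|v|v|v|v|v|v|v|v|v|v|v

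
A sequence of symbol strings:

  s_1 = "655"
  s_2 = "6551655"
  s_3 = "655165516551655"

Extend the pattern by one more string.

6551655165516551655165516551655

Each string is two copies of the previous one joined by '1'.
One more doubling of 655165516551655 gives the answer.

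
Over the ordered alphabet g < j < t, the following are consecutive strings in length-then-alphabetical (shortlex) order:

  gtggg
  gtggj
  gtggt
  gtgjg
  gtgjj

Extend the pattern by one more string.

Find the rightmost character of gtgjj below t, bump it to the next letter, and reset everything to its right to g.

gtgjt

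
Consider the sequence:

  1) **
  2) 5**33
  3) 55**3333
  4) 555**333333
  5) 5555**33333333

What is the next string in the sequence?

55555**3333333333

s(k+1) = 5·s(k)·33, so each term gains 5 as a prefix and 33 as a suffix.
So the next term is 5·5555**33333333·33.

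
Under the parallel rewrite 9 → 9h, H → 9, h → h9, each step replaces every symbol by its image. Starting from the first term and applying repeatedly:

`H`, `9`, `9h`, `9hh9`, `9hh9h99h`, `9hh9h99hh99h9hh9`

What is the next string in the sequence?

Applying the rule to each of the 16 symbols of 9hh9h99hh99h9hh9 gives the pieces 9h h9 h9 9h h9 9h 9h h9 h9 9h 9h h9 9h h9 h9 9h, which concatenate to the answer.

9hh9h99hh99h9hh9h99h9hh99hh9h99h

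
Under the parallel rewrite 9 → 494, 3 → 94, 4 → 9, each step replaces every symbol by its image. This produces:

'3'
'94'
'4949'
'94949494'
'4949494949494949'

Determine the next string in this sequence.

Replace each of the 16 characters of 4949494949494949 in place — 9 494 9 494 9 494 9 494 9 494 9 494 9 494 9 494 — and concatenate.

94949494949494949494949494949494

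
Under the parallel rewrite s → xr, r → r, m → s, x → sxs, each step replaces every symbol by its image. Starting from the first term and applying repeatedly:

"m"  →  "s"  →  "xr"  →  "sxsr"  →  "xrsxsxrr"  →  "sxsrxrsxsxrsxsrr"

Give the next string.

Rewriting the 16 symbols of sxsrxrsxsxrsxsrr one by one yields xr sxs xr r sxs r xr sxs xr sxs r xr sxs xr r r; concatenated:

xrsxsxrrsxsrxrsxsxrsxsrxrsxsxrrr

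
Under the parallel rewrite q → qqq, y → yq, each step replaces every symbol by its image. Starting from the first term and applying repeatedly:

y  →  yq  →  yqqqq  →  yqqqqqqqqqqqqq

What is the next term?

yqqqqqqqqqqqqqqqqqqqqqqqqqqqqqqqqqqqqqqqq

Replace each of the 14 characters of yqqqqqqqqqqqqq in place — yq qqq qqq qqq qqq qqq qqq qqq qqq qqq qqq qqq qqq qqq — and concatenate.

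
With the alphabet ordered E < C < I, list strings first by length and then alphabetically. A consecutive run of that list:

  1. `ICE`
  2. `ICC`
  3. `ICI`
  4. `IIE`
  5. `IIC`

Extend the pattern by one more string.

III

The successor of IIC increments the rightmost position that isn't already I and resets every position after it to E.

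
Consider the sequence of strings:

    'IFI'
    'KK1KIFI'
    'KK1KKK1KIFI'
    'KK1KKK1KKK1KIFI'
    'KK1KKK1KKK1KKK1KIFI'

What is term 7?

Each term is the previous one with KK1K prepended.
From KK1KKK1KKK1KKK1KIFI, 2 further steps: KK1KKK1KKK1KKK1KIFI → KK1KKK1KKK1KKK1KKK1KIFI → (answer).

KK1KKK1KKK1KKK1KKK1KKK1KIFI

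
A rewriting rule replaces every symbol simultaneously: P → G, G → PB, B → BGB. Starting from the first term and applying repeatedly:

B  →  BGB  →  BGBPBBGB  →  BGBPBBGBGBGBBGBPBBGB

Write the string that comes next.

Rewriting the 20 symbols of BGBPBBGBGBGBBGBPBBGB one by one yields BGB PB BGB G BGB BGB PB BGB PB BGB PB BGB BGB PB BGB G BGB BGB PB BGB; concatenated:

BGBPBBGBGBGBBGBPBBGBPBBGBPBBGBBGBPBBGBGBGBBGBPBBGB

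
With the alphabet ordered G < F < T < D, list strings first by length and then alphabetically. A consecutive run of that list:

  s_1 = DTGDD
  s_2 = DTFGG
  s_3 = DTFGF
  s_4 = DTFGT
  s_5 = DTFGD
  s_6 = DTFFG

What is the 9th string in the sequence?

Advancing 3 positions from DTFFG through DTFFG → DTFFF → DTFFT reaches term 9.

DTFFD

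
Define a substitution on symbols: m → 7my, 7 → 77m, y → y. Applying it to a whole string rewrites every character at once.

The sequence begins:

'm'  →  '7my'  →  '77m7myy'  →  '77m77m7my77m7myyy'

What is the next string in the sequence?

77m77m7my77m77m7my77m7myy77m77m7my77m7myyyy

φ(77m77m7my77m7myyy) expands symbol-by-symbol to 77m 77m 7my 77m 77m 7my 77m 7my y 77m 77m 7my 77m 7my y y y; joining the 17 pieces gives the next term.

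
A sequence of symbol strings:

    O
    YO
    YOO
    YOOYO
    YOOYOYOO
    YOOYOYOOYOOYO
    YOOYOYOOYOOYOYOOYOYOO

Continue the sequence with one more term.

From term 3 onward, concatenate the last term with the second-to-last: YO·O = YOO, YOO·YO = YOOYO, …
Continuing: YOOYOYOOYOOYOYOOYOYOO · YOOYOYOOYOOYO gives term 8.

YOOYOYOOYOOYOYOOYOYOOYOOYOYOOYOOYO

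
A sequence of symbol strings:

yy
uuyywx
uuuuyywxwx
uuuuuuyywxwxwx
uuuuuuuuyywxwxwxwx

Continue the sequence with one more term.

uuuuuuuuuuyywxwxwxwxwx

s(k+1) = uu·s(k)·wx, so each term gains uu as a prefix and wx as a suffix.
So the next term is uu·uuuuuuuuyywxwxwxwx·wx.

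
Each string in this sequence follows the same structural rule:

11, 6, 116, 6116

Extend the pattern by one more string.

From term 3 onward, concatenate the second-to-last term with the last: 11·6 = 116, 6·116 = 6116, …
So term 5 is 116·6116.

1166116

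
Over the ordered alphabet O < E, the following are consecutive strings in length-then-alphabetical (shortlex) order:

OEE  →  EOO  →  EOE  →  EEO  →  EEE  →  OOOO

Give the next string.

OOOE

Find the rightmost character of OOOO below E, bump it to the next letter, and reset everything to its right to O.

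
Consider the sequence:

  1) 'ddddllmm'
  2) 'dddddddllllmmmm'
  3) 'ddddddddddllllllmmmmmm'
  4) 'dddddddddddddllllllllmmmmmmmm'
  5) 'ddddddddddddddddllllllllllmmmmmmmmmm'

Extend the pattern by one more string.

The n-th term is 3n+1 d's then 2n l's then 2n m's (n = 1, 2, …).
Setting n = 6 gives 19, 12, 12 characters in each block.

dddddddddddddddddddllllllllllllmmmmmmmmmmmm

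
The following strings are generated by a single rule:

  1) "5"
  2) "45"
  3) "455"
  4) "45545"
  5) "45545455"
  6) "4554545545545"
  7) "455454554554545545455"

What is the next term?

4554545545545455454554554545545545

This is a Fibonacci-style word recurrence s(k) = s(k−1)·s(k−2): e.g. 45·5 = 455.
So term 8 is 455454554554545545455·4554545545545.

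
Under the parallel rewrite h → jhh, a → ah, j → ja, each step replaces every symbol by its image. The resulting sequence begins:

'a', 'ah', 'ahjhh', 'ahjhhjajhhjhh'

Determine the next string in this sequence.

ahjhhjajhhjhhjaahjajhhjhhjajhhjhh

Replace each of the 13 characters of ahjhhjajhhjhh in place — ah jhh ja jhh jhh ja ah ja jhh jhh ja jhh jhh — and concatenate.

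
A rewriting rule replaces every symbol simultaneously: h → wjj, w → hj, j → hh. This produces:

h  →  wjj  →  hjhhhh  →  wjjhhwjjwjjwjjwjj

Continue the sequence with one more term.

Applying the rule to each of the 17 symbols of wjjhhwjjwjjwjjwjj gives the pieces hj hh hh wjj wjj hj hh hh hj hh hh hj hh hh hj hh hh, which concatenate to the answer.

hjhhhhwjjwjjhjhhhhhjhhhhhjhhhhhjhhhh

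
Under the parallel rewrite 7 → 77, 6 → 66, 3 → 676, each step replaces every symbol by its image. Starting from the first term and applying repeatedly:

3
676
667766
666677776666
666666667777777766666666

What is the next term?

666666666666666677777777777777776666666666666666

φ(666666667777777766666666) expands symbol-by-symbol to 66 66 66 66 66 66 66 66 77 77 77 77 77 77 77 77 66 66 66 66 66 66 66 66; joining the 24 pieces gives the next term.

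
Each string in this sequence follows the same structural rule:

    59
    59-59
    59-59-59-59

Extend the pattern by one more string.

Every step duplicates the string with '-' between the halves.
Doubling 59-59-59-59 with '-' between the halves:

59-59-59-59-59-59-59-59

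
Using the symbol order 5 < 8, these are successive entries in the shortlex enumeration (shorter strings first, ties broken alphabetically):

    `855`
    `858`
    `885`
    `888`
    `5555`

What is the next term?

5558

Treat 5555 as a base-2 numeral over the given alphabet and add one, carrying through any trailing 8's.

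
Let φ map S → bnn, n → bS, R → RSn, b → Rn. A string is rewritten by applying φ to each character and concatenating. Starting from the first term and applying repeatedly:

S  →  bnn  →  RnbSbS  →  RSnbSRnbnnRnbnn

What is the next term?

Applying the rule to each of the 15 symbols of RSnbSRnbnnRnbnn gives the pieces RSn bnn bS Rn bnn RSn bS Rn bS bS RSn bS Rn bS bS, which concatenate to the answer.

RSnbnnbSRnbnnRSnbSRnbSbSRSnbSRnbSbS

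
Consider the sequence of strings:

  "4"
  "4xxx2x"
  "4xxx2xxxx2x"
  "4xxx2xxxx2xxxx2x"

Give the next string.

Every step adds xxx2x to the end: s(k+1) = s(k)·xxx2x.
Applying this once more to 4xxx2xxxx2xxxx2x:

4xxx2xxxx2xxxx2xxxx2x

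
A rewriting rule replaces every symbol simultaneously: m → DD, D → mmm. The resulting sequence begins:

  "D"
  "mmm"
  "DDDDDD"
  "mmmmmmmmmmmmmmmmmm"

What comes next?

Replace each of the 18 characters of mmmmmmmmmmmmmmmmmm in place — DD DD DD DD DD DD DD DD DD DD DD DD DD DD DD DD DD DD — and concatenate.

DDDDDDDDDDDDDDDDDDDDDDDDDDDDDDDDDDDD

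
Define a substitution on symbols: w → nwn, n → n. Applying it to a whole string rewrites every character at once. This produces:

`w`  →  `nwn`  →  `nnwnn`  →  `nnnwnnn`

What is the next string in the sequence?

Expanding nnnwnnn: n→n, n→n, n→n, w→nwn, n→n, n→n, n→n. Concatenated: n n n nwn n n n.

nnnnwnnnn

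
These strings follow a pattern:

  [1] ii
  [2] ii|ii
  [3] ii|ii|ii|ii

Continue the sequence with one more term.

Each string is two copies of the previous one joined by '|'.
Doubling ii|ii|ii|ii with '|' between the halves:

ii|ii|ii|ii|ii|ii|ii|ii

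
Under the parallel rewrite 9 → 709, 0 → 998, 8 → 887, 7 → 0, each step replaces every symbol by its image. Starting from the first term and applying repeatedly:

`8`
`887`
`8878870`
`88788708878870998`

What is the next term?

Applying the rule to each of the 17 symbols of 88788708878870998 gives the pieces 887 887 0 887 887 0 998 887 887 0 887 887 0 998 709 709 887, which concatenate to the answer.

8878870887887099888788708878870998709709887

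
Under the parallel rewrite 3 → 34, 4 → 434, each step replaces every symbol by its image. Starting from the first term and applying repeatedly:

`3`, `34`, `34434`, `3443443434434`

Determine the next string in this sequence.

Applying the rule to each of the 13 symbols of 3443443434434 gives the pieces 34 434 434 34 434 434 34 434 34 434 434 34 434, which concatenate to the answer.

3443443434434434344343443443434434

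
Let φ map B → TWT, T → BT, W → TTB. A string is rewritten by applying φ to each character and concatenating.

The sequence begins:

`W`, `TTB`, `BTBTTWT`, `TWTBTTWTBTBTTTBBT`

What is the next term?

Rewriting the 17 symbols of TWTBTTWTBTBTTTBBT one by one yields BT TTB BT TWT BT BT TTB BT TWT BT TWT BT BT BT TWT TWT BT; concatenated:

BTTTBBTTWTBTBTTTBBTTWTBTTWTBTBTBTTWTTWTBT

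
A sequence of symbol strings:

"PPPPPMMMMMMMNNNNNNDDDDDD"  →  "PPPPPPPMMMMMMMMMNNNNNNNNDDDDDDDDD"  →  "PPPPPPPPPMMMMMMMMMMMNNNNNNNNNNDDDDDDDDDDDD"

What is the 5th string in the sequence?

PPPPPPPPPPPPPMMMMMMMMMMMMMMMNNNNNNNNNNNNNNDDDDDDDDDDDDDDDDDD

Each string has the form P^{2n+1} M^{2n+3} N^{2n+2} D^{3n}, where the shown terms are n = 2, 3, 4.
For term 5, n = 6, so the run lengths are 13, 15, 14, 18.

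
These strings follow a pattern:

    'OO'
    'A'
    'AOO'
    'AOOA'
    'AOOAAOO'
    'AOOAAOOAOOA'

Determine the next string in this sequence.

AOOAAOOAOOAAOOAAOO

From term 3 onward, concatenate the last term with the second-to-last: A·OO = AOO, AOO·A = AOOA, …
So term 7 is AOOAAOOAOOA·AOOAAOO.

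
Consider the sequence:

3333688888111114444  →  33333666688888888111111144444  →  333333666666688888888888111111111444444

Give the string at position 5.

33333333666666666666688888888888888888111111111111144444444

Each string has the form 3^{n+3} 6^{3n-2} 8^{3n+2} 1^{2n+3} 4^{n+3} (n = 1, 2, …).
Setting n = 5 gives 8, 13, 17, 13, 8 characters in each block.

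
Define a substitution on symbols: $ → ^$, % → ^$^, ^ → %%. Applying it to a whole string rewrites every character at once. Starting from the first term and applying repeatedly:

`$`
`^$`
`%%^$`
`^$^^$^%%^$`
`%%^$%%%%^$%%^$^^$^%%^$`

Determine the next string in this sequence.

^$^^$^%%^$^$^^$^^$^^$^%%^$^$^^$^%%^$%%%%^$%%^$^^$^%%^$

φ(%%^$%%%%^$%%^$^^$^%%^$) expands symbol-by-symbol to ^$^ ^$^ %% ^$ ^$^ ^$^ ^$^ ^$^ %% ^$ ^$^ ^$^ %% ^$ %% %% ^$ %% ^$^ ^$^ %% ^$; joining the 22 pieces gives the next term.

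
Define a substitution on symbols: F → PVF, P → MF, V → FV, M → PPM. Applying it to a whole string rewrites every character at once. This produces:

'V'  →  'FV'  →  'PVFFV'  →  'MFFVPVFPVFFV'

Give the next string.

Apply φ to MFFVPVFPVFFV symbol by symbol: M→PPM, F→PVF, F→PVF, V→FV, P→MF, V→FV, F→PVF, P→MF, V→FV, F→PVF, F→PVF, V→FV; joined: PPM PVF PVF FV MF FV PVF MF FV PVF PVF FV.

PPMPVFPVFFVMFFVPVFMFFVPVFPVFFV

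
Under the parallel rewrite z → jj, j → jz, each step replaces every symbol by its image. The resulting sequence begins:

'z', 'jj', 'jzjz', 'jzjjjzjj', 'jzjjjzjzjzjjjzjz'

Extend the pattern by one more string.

Rewriting the 16 symbols of jzjjjzjzjzjjjzjz one by one yields jz jj jz jz jz jj jz jj jz jj jz jz jz jj jz jj; concatenated:

jzjjjzjzjzjjjzjjjzjjjzjzjzjjjzjj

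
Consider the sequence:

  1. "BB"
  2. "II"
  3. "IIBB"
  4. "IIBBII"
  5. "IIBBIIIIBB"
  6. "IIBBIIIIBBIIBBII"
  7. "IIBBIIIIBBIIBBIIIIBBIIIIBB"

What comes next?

Each term (from the third on) is the previous term followed by the one before it: term 3 = II·BB = IIBB.
Continuing: IIBBIIIIBBIIBBIIIIBBIIIIBB · IIBBIIIIBBIIBBII gives term 8.

IIBBIIIIBBIIBBIIIIBBIIIIBBIIBBIIIIBBIIBBII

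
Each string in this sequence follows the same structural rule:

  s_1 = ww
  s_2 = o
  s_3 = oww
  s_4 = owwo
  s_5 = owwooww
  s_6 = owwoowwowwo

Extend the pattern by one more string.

From term 3 onward, concatenate the last term with the second-to-last: o·ww = oww, oww·o = owwo, …
So term 7 is owwoowwowwo·owwooww.

owwoowwowwoowwooww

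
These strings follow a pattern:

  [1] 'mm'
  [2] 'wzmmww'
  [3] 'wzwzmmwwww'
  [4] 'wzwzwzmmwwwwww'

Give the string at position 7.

wzwzwzwzwzwzmmwwwwwwwwwwww

Every step adds wz to the front and ww to the end of the previous string.
From wzwzwzmmwwwwww, 3 further steps: wzwzwzmmwwwwww → wzwzwzwzmmwwwwwwww → wzwzwzwzwzmmwwwwwwwwww → (answer).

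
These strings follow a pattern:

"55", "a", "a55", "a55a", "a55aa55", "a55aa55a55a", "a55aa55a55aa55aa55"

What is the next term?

This is a Fibonacci-style word recurrence s(k) = s(k−1)·s(k−2): e.g. a·55 = a55.
The next term joins a55aa55a55aa55aa55 and a55aa55a55a.

a55aa55a55aa55aa55a55aa55a55a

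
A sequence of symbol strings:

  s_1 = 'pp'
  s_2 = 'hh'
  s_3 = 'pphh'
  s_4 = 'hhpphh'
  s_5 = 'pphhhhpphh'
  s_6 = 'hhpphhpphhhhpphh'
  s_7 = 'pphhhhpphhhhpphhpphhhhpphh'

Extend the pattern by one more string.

Each term (from the third on) is the two preceding terms concatenated in order: term 3 = pp·hh = pphh.
Continuing: hhpphhpphhhhpphh · pphhhhpphhhhpphhpphhhhpphh gives term 8.

hhpphhpphhhhpphhpphhhhpphhhhpphhpphhhhpphh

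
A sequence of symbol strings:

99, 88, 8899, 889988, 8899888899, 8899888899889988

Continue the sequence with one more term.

This is a Fibonacci-style word recurrence s(k) = s(k−1)·s(k−2): e.g. 88·99 = 8899.
So term 7 is 8899888899889988·8899888899.

88998888998899888899888899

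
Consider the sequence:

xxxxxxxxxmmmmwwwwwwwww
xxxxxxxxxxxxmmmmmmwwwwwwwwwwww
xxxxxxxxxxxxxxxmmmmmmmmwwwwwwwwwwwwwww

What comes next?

xxxxxxxxxxxxxxxxxxmmmmmmmmmmwwwwwwwwwwwwwwwwww

The n-th term is 3n+3 x's then 2n m's then 3n+3 w's, where the shown terms are n = 2, 3, 4.
For the next term, n = 5, so the run lengths are 18, 10, 18.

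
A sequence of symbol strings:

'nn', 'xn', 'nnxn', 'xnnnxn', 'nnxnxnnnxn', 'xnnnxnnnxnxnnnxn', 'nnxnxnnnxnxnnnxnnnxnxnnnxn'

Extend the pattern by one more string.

This is a Fibonacci-style word recurrence s(k) = s(k−2)·s(k−1): e.g. nn·xn = nnxn.
Continuing: xnnnxnnnxnxnnnxn · nnxnxnnnxnxnnnxnnnxnxnnnxn gives term 8.

xnnnxnnnxnxnnnxnnnxnxnnnxnxnnnxnnnxnxnnnxn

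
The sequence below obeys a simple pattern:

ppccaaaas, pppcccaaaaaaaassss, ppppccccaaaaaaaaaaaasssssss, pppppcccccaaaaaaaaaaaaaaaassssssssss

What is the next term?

ppppppccccccaaaaaaaaaaaaaaaaaaaasssssssssssss

Each string has the form p^{n+1} c^{n+1} a^{4n} s^{3n-2} (n = 1, 2, …).
At n = 5 the blocks have lengths 6, 6, 20, 13.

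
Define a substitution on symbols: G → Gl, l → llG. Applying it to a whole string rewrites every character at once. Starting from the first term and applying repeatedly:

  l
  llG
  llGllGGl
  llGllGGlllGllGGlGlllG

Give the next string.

Rewriting the 21 symbols of llGllGGlllGllGGlGlllG one by one yields llG llG Gl llG llG Gl Gl llG llG llG Gl llG llG Gl Gl llG Gl llG llG llG Gl; concatenated:

llGllGGlllGllGGlGlllGllGllGGlllGllGGlGlllGGlllGllGllGGl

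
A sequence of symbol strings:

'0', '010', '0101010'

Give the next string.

s(k+1) = s(k)·1·s(k) — each term doubles the last with '1' between the halves.
One more doubling of 0101010 gives the answer.

010101010101010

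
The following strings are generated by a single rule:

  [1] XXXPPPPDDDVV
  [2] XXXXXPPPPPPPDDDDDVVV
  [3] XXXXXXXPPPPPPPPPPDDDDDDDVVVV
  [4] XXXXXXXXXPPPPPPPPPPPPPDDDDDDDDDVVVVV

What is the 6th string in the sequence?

The n-th term is 2n+1 X's then 3n+1 P's then 2n+1 D's then n+1 V's (n = 1, 2, …).
Setting n = 6 gives 13, 19, 13, 7 characters in each block.

XXXXXXXXXXXXXPPPPPPPPPPPPPPPPPPPDDDDDDDDDDDDDVVVVVVV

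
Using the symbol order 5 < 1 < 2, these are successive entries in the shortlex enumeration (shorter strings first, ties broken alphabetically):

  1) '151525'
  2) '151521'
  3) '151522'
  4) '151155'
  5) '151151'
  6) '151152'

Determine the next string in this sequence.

Find the rightmost character of 151152 below 2, bump it to the next letter, and reset everything to its right to 5.

151115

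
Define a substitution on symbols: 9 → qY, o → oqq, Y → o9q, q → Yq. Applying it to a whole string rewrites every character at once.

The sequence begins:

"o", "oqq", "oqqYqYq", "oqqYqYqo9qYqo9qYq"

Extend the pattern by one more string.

oqqYqYqo9qYqo9qYqoqqqYYqo9qYqoqqqYYqo9qYq

Applying the rule to each of the 17 symbols of oqqYqYqo9qYqo9qYq gives the pieces oqq Yq Yq o9q Yq o9q Yq oqq qY Yq o9q Yq oqq qY Yq o9q Yq, which concatenate to the answer.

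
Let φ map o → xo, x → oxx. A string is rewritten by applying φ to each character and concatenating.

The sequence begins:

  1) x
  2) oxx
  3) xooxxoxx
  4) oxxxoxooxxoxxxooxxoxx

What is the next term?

Rewriting the 21 symbols of oxxxoxooxxoxxxooxxoxx one by one yields xo oxx oxx oxx xo oxx xo xo oxx oxx xo oxx oxx oxx xo xo oxx oxx xo oxx oxx; concatenated:

xooxxoxxoxxxooxxxoxooxxoxxxooxxoxxoxxxoxooxxoxxxooxxoxx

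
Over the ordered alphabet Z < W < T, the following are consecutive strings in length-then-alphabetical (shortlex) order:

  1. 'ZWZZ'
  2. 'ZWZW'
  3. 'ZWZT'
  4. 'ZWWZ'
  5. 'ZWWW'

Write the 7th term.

ZWTZ

Continuing the enumeration 2 steps past ZWWW: ZWWW → ZWWT → (answer).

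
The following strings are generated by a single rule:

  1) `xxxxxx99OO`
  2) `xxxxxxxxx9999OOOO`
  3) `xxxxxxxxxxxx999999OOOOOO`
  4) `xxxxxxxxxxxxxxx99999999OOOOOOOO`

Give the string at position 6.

xxxxxxxxxxxxxxxxxxxxx999999999999OOOOOOOOOOOO

Each string has the form x^{3n+3} 9^{2n} O^{2n} (n = 1, 2, …).
At n = 6 the blocks have lengths 21, 12, 12.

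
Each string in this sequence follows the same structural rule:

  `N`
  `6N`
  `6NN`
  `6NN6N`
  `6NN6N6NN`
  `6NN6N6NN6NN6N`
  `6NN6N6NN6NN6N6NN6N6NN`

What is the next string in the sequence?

This is a Fibonacci-style word recurrence s(k) = s(k−1)·s(k−2): e.g. 6N·N = 6NN.
The next term joins 6NN6N6NN6NN6N6NN6N6NN and 6NN6N6NN6NN6N.

6NN6N6NN6NN6N6NN6N6NN6NN6N6NN6NN6N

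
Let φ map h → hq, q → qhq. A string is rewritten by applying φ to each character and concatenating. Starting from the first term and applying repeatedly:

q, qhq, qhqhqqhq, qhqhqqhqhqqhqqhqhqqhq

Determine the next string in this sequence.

Replace each of the 21 characters of qhqhqqhqhqqhqqhqhqqhq in place — qhq hq qhq hq qhq qhq hq qhq hq qhq qhq hq qhq qhq hq qhq hq qhq qhq hq qhq — and concatenate.

qhqhqqhqhqqhqqhqhqqhqhqqhqqhqhqqhqqhqhqqhqhqqhqqhqhqqhq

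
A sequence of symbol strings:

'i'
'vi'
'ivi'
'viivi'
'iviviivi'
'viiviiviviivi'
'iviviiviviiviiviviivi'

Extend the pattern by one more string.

From term 3 onward, concatenate the second-to-last term with the last: i·vi = ivi, vi·ivi = viivi, …
Continuing: viiviiviviivi · iviviiviviiviiviviivi gives term 8.

viiviiviviiviiviviiviviiviiviviivi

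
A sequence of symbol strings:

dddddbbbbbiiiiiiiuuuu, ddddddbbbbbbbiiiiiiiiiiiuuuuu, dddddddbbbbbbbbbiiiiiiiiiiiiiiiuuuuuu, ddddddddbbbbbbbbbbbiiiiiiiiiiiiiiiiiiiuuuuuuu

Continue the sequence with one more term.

dddddddddbbbbbbbbbbbbbiiiiiiiiiiiiiiiiiiiiiiiuuuuuuuu

Reading off run lengths: d runs 5, 6, 7, 8; b runs 5, 7, 9, 11; i runs 7, 11, 15, 19; u runs 4, 5, 6, 7 — each is linear in n, where the shown terms are n = 2, 3, 4, 5.
Setting n = 6 gives 9, 13, 23, 8 characters in each block.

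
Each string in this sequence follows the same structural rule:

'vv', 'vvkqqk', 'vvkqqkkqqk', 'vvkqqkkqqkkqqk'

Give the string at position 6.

Every step adds kqqk to the end: s(k+1) = s(k)·kqqk.
From vvkqqkkqqkkqqk, 2 further steps: vvkqqkkqqkkqqk → vvkqqkkqqkkqqkkqqk → (answer).

vvkqqkkqqkkqqkkqqkkqqk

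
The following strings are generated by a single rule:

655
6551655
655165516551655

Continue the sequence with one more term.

6551655165516551655165516551655

s(k+1) = s(k)·1·s(k) — each term doubles the last with '1' between the halves.
So the next term is two copies of 655165516551655 with '1' between the halves.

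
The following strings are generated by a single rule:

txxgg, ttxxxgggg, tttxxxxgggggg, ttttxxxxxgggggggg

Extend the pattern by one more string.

tttttxxxxxxgggggggggg

Term n consists of n t's, followed by n+1 x's, followed by 2n g's (n = 1, 2, …).
At n = 5 the blocks have lengths 5, 6, 10.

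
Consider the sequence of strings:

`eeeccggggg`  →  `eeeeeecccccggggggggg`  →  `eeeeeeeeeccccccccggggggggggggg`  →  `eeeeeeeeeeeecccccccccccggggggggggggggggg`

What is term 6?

The n-th term is 3n e's then 3n-1 c's then 4n+1 g's (n = 1, 2, …).
For term 6, n = 6, so the run lengths are 18, 17, 25.

eeeeeeeeeeeeeeeeeecccccccccccccccccggggggggggggggggggggggggg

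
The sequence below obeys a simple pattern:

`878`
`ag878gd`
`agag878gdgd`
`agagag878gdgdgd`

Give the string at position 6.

Every step adds ag to the front and gd to the end of the previous string.
From agagag878gdgdgd, 2 further steps: agagag878gdgdgd → agagagag878gdgdgdgd → (answer).

agagagagag878gdgdgdgdgd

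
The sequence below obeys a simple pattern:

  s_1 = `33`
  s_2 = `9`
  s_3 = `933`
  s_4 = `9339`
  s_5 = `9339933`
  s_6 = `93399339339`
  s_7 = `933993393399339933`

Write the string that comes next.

93399339339933993393399339339

This is a Fibonacci-style word recurrence s(k) = s(k−1)·s(k−2): e.g. 9·33 = 933.
The next term joins 933993393399339933 and 93399339339.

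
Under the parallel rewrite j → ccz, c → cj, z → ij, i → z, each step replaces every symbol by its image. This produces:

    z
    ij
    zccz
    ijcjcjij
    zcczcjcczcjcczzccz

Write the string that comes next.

ijcjcjijcjcczcjcjijcjcczcjcjijijcjcjij

φ(zcczcjcczcjcczzccz) expands symbol-by-symbol to ij cj cj ij cj ccz cj cj ij cj ccz cj cj ij ij cj cj ij; joining the 18 pieces gives the next term.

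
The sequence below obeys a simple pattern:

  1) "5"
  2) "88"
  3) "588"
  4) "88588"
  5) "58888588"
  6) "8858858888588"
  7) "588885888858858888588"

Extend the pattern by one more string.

Each term (from the third on) is the two preceding terms concatenated in order: term 3 = 5·88 = 588.
The next term joins 8858858888588 and 588885888858858888588.

8858858888588588885888858858888588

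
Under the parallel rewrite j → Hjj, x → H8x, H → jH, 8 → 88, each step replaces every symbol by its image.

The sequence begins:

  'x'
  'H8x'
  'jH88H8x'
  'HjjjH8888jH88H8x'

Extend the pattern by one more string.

jHHjjHjjHjjjH88888888HjjjH8888jH88H8x

Applying the rule to each of the 16 symbols of HjjjH8888jH88H8x gives the pieces jH Hjj Hjj Hjj jH 88 88 88 88 Hjj jH 88 88 jH 88 H8x, which concatenate to the answer.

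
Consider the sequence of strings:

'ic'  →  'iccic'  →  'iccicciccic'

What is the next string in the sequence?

iccicciccicciccicciccic

Every step duplicates the string with 'c' between the halves.
One more doubling of iccicciccic gives the answer.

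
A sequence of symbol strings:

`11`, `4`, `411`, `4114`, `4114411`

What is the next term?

From term 3 onward, concatenate the last term with the second-to-last: 4·11 = 411, 411·4 = 4114, …
Continuing: 4114411 · 4114 gives term 6.

41144114114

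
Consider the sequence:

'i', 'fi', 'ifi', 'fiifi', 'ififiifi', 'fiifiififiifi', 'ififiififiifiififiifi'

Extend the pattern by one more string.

Each term (from the third on) is the two preceding terms concatenated in order: term 3 = i·fi = ifi.
So term 8 is fiifiififiifi·ififiififiifiififiifi.

fiifiififiifiififiififiifiififiifi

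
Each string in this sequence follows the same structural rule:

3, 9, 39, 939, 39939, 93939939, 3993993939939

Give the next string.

Each term (from the third on) is the two preceding terms concatenated in order: term 3 = 3·9 = 39.
The next term joins 93939939 and 3993993939939.

939399393993993939939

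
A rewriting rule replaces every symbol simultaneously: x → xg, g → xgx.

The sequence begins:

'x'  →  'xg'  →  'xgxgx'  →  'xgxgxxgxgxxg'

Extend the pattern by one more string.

Apply φ to xgxgxxgxgxxg symbol by symbol: x→xg, g→xgx, x→xg, g→xgx, x→xg, x→xg, g→xgx, x→xg, g→xgx, x→xg, x→xg, g→xgx; joined: xg xgx xg xgx xg xg xgx xg xgx xg xg xgx.

xgxgxxgxgxxgxgxgxxgxgxxgxgxgx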